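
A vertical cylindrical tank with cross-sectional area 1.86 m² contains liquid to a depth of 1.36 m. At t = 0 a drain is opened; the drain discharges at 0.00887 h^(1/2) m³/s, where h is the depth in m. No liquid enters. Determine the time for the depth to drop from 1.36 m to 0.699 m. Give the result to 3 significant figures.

138 s

Volume balance on the tank: A dh/dt = −0.00887 √h.
∫ h^(−1/2) dh = −(0.00887/A) ∫ dt, giving 2√h = 2√h₀ − (0.00887/A) t.
t = 2A(√h₀ − √h)/0.00887 = 2·1.86·(√1.36 − √0.699)/0.00887
  = 3.7200 × (1.1662 − 0.83606) / 0.00887 = 138.45 s.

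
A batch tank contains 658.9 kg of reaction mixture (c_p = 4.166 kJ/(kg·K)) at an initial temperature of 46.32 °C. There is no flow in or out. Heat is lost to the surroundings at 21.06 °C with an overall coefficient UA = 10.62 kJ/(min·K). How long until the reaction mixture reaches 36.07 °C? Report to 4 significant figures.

134.5 min

M c_p dT/dt = −UA(T − T_amb).
τ = M c_p/UA = 258.472 min; T_ss = T_amb = 21.0600 °C.
T(t) = T_ss + (T₀ − T_ss)e^(−t/τ); set T = 36.07:
t = −τ ln[(T − T_ss)/(T₀ − T_ss)] = −258.472 · ln(0.594220) = 134.536 min.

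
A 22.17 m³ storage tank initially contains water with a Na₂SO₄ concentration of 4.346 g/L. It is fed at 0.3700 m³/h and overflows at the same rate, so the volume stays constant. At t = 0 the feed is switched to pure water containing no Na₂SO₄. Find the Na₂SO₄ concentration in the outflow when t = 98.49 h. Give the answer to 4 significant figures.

Unsteady species balance (constant V, well mixed): V dC/dt = Q(C_in − C).
Rewrite as dC/dt + C/τ = C_in/τ, τ = V/Q = 59.9189 h.
C approaches C_in exponentially: C(t) = C_in + (C₀ − C_in) e^(−t/τ).
C(98.49) = 0 + (4.346 − 0)·e^(−98.49/59.9189) = 0 + (4.34600)·0.193260 = 0.839906 g/L.

0.8399 g/L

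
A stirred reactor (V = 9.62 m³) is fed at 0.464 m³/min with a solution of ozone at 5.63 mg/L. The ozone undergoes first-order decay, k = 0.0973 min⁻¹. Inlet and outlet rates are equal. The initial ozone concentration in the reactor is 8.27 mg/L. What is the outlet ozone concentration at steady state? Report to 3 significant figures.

Species balance: V dC/dt = Q C_in − Q C − k V C.
Steady state (dC/dt = 0): C_ss = Q C_in/(Q + kV) = C_in/(1 + kV/Q).
C_ss = 0.464·5.63/(0.464 + 0.0973·9.62) = 2.6123/1.4000 = 1.8659 mg/L.

1.87 mg/L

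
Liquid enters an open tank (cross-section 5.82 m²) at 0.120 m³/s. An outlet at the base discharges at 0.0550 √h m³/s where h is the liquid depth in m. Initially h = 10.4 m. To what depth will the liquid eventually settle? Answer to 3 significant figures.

Volume balance on the tank: A dh/dt = Q_in − 0.0550 √h. At steady state dh/dt = 0:
Q_in = 0.0550 √h_ss ⇒ √h_ss = 0.120/0.0550 = 2.1818.
h_ss = 2.1818² = 4.7603 m. (Since h₀ = 10.4 m > h_ss, the level will fall toward this value.)

4.76 m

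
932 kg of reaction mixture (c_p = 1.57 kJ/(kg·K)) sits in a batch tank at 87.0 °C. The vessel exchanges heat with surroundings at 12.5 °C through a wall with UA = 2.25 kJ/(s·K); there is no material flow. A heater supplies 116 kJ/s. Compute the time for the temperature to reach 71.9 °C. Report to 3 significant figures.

Unsteady energy balance on the tank contents: M c_p dT/dt = −UA(T − T_amb) + Q̇.
τ = M c_p/UA = 650.33 s; T_ss = T_amb + Q̇/UA = 12.5 + 116/2.25 = 64.056 °C.
T(t) = T_ss + (T₀ − T_ss)e^(−t/τ); set T = 71.9:
t = −τ ln[(T − T_ss)/(T₀ − T_ss)] = −650.33 · ln(0.34189) = 697.98 s.

698 s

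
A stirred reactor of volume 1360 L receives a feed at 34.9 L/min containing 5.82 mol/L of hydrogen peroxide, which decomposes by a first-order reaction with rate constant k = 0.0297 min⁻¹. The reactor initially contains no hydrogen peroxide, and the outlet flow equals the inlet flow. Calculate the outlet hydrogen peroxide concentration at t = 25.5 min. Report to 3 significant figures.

Accumulation = in − out − consumed: V dC/dt = Q C_in − Q C − k V C.
dC/dt = (Q/V) C_in − (Q/V + k) C; effective rate a = Q/V + k = 0.025662 + 0.0297 = 0.055362 min⁻¹.
C_ss = Q C_in/(Q + kV) = 2.6977 mol/L; C(t) = C_ss + (C₀ − C_ss) e^(−a t).
C(25.5) = 2.6977 + (-2.6977)·e^(−0.055362·25.5) = 2.6977 + (-2.6977)·0.24372 = 2.0402 mol/L.

2.04 mol/L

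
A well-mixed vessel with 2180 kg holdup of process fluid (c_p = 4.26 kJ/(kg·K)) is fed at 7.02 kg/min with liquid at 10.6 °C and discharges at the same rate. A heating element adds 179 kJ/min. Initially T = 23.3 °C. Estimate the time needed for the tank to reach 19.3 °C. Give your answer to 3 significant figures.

M c_p dT/dt = ṁ c_p (T_in − T) + Q̇.
τ = M/ṁ = 310.54 min; T_ss = T_in + Q̇/(ṁ c_p) = 16.586 °C.
T(t) = T_ss + (T₀ − T_ss) e^(−t/τ). Set T = 19.3:
e^(−t/τ) = (19.3 − 16.586)/(23.3 − 16.586) = 0.40427
t = −310.54 · ln(0.40427) = 281.25 min.

281 min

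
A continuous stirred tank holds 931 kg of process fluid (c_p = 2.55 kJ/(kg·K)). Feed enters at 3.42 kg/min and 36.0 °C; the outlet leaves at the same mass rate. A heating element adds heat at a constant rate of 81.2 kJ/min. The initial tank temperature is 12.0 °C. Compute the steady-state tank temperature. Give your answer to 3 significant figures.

45.3 °C

M c_p dT/dt = ṁ c_p (T_in − T) + Q̇.
At steady state dT/dt = 0 ⇒ T_ss = T_in + Q̇/(ṁ c_p) = 36.0 + 81.2/(3.42·2.55) = 45.311 °C.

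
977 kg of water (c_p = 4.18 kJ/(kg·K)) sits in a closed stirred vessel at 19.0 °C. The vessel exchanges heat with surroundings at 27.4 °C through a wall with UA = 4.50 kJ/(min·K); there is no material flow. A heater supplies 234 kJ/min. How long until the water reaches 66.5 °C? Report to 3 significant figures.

1400 min

M c_p dT/dt = −UA(T − T_amb) + Q̇.
τ = M c_p/UA = 907.52 min; T_ss = T_amb + Q̇/UA = 27.4 + 234/4.50 = 79.400 °C.
T(t) = T_ss + (T₀ − T_ss)e^(−t/τ); set T = 66.5:
t = −τ ln[(T − T_ss)/(T₀ − T_ss)] = −907.52 · ln(0.21358) = 1401.0 min.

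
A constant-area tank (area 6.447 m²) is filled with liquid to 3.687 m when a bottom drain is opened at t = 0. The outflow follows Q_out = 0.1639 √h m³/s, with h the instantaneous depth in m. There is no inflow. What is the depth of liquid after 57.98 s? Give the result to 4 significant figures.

1.400 m

A dh/dt = −Q_out = −0.1639 √h.
This is separable: 2 d(√h)/dt = −0.1639/A, so √h = √h₀ − (0.1639/(2A)) t.
√h = √3.687 − 0.1639·57.98/(2·6.447) = 1.92016 − 0.737003 = 1.18315.
h = 1.18315² = 1.39985 m.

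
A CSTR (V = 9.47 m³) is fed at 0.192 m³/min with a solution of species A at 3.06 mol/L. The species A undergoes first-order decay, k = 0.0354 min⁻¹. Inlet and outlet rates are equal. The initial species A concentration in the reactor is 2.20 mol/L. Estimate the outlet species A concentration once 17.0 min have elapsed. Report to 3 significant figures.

1.54 mol/L

Accumulation = in − out − consumed: V dC/dt = Q C_in − Q C − k V C.
This is linear with rate a = Q/V + k = 0.055675 min⁻¹.
C_ss = Q C_in/(Q + kV) = 1.1143 mol/L; C(t) = C_ss + (C₀ − C_ss) e^(−a t).
C(17.0) = 1.1143 + (1.0857)·e^(−0.055675·17.0) = 1.1143 + (1.0857)·0.38811 = 1.5357 mol/L.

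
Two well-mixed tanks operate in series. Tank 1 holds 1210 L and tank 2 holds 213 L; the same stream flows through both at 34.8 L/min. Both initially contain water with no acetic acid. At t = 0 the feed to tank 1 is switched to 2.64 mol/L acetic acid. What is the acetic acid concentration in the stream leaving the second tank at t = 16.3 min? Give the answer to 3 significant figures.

0.674 mol/L

Species balance on tank i: dCᵢ/dt = (Cᵢ₋₁ − Cᵢ)/τᵢ with τᵢ = Vᵢ/Q.
τ₁ = 1210/34.8 = 34.770 min; τ₂ = 213/34.8 = 6.1207 min.
Solving the cascade with C₁(0)=C₂(0)=0 gives C₂(t) = C_in[1 − (τ₁ e^(−t/τ₁) − τ₂ e^(−t/τ₂))/(τ₁ − τ₂)].
At t = 16.3: e^(−t/τ₁) = 0.62576, e^(−t/τ₂) = 0.069732.
C₂ = 2.64·[1 − (34.770·0.62576 − 6.1207·0.069732)/(28.649)] = 2.64·0.25545 = 0.67440 mol/L.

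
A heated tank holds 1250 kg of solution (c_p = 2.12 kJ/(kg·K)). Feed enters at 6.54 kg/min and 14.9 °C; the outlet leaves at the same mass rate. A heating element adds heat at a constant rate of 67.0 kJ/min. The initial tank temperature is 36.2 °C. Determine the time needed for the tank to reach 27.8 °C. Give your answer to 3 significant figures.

Unsteady energy balance on the tank contents: M c_p dT/dt = ṁ c_p (T_in − T) + 67.0.
τ = M/ṁ = 191.13 min; T_ss = T_in + Q̇/(ṁ c_p) = 19.732 °C.
T(t) = T_ss + (T₀ − T_ss) e^(−t/τ). Set T = 27.8:
e^(−t/τ) = (27.8 − 19.732)/(36.2 − 19.732) = 0.48991
t = −191.13 · ln(0.48991) = 136.38 min.

136 min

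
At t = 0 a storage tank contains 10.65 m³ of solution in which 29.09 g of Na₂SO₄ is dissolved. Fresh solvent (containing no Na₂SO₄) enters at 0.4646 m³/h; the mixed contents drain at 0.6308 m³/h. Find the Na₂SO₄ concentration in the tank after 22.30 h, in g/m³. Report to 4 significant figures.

0.8263 g/m³

Total volume: dV/dt = Q_in − Q_out = -0.166200 m³/h, so V(t) = 10.65 − 0.166200 t and V(22.30) = 6.94374 m³.
No Na₂SO₄ enters, so dm/dt = −Q_out · (m/V).
Separate: dm/m = −Q_out dt/V(t) ⇒ ln(m/m₀) = −(Q_out/(Q_in−Q_out)) ln(V/V₀).
m = m₀ (V₀/V)^(Q_out/(Q_in−Q_out)) = 29.09 × (10.65/6.94374)^(-3.79543) = 5.73746 g.
C = m/V = 5.73746/6.94374 = 0.826278 g/m³.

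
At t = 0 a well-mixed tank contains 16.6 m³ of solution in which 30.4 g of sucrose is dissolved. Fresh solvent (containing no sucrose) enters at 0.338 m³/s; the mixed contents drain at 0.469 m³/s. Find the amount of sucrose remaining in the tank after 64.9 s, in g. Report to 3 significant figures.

Let m(t) be the amount of sucrose. Volume: V(t) = V₀ + (Q_in − Q_out) t = 16.6 − 0.13100 t; V(64.9) = 8.0981 m³.
Solute balance: dm/dt = 0 − Q_out C = −Q_out m/V(t).
dm/m = −Q_out dt/(V₀ − 0.13100 t); integrating gives ln(m/m₀) = −(Q_out/(Q_in−Q_out)) ln(V/V₀).
m = m₀ (V₀/V)^(Q_out/(Q_in−Q_out)) = 30.4 × (16.6/8.0981)^(-3.5802) = 2.3273 g.

2.33 g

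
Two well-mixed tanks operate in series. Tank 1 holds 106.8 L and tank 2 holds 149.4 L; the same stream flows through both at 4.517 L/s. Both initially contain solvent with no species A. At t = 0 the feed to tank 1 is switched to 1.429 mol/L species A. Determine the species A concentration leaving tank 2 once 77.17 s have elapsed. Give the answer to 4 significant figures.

1.080 mol/L

Time constants: τᵢ = Vᵢ/Q for each well-mixed tank.
τ₁ = 106.8/4.517 = 23.6440 s; τ₂ = 149.4/4.517 = 33.0750 s.
Tank 1: C₁ = C_in(1 − e^(−t/τ₁)). Tank 2 (τ₁ ≠ τ₂): C₂ = C_in[1 − (τ₁ e^(−t/τ₁) − τ₂ e^(−t/τ₂))/(τ₁ − τ₂)].
At t = 77.17: e^(−t/τ₁) = 0.0382417, e^(−t/τ₂) = 0.0969870.
C₂ = 1.429·[1 − (23.6440·0.0382417 − 33.0750·0.0969870)/(-9.43104)] = 1.429·0.755736 = 1.07995 mol/L.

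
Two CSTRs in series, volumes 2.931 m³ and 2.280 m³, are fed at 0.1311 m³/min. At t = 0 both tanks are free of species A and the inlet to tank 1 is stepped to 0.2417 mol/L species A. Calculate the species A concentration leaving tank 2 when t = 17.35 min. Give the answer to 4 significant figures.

Each tank obeys Vᵢ dCᵢ/dt = Q(Cᵢ₋₁ − Cᵢ), so τᵢ = Vᵢ/Q.
τ₁ = 2.931/0.1311 = 22.3570 min; τ₂ = 2.280/0.1311 = 17.3913 min.
Tank 1: C₁ = C_in(1 − e^(−t/τ₁)). Tank 2 (τ₁ ≠ τ₂): C₂ = C_in[1 − (τ₁ e^(−t/τ₁) − τ₂ e^(−t/τ₂))/(τ₁ − τ₂)].
At t = 17.35: e^(−t/τ₁) = 0.460223, e^(−t/τ₂) = 0.368754.
C₂ = 0.2417·[1 − (22.3570·0.460223 − 17.3913·0.368754)/(4.96568)] = 0.2417·0.219425 = 0.0530351 mol/L.

0.05304 mol/L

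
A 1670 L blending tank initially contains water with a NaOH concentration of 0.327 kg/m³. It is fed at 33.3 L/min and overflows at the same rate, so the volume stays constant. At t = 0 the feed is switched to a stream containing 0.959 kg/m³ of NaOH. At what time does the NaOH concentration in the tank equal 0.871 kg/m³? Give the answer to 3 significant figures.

98.9 min

Species balance: V dC/dt = Q(C_in − C) ⇒ τ = V/Q = 50.150 min.
C(t) = C_in + (C₀ − C_in) e^(−t/τ). Set C = 0.871 and solve for t:
e^(−t/τ) = (C − C_in)/(C₀ − C_in) = (0.871 − 0.959)/(0.327 − 0.959) = 0.13924
t = −τ ln(…) = 50.150 × 1.9716 = 98.874 min.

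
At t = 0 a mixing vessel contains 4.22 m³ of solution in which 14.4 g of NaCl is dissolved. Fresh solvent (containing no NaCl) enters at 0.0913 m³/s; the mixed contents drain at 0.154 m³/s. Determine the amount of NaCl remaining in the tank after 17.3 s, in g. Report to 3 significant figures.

Let m(t) be the amount of NaCl. Volume: V(t) = V₀ + (Q_in − Q_out) t = 4.22 − 0.062700 t; V(17.3) = 3.1353 m³.
No NaCl enters, so dm/dt = −Q_out · (m/V).
dm/m = −Q_out dt/(V₀ − 0.062700 t); integrating gives ln(m/m₀) = −(Q_out/(Q_in−Q_out)) ln(V/V₀).
m = m₀ (V₀/V)^(Q_out/(Q_in−Q_out)) = 14.4 × (4.22/3.1353)^(-2.4561) = 6.9412 g.

6.94 g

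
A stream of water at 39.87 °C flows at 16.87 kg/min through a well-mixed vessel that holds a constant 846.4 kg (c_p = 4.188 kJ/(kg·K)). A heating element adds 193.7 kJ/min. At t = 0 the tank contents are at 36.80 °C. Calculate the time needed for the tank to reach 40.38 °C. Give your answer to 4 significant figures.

Energy balance: M c_p dT/dt = ṁ c_p (T_in − T) + 193.7.
τ = M/ṁ = 50.1719 min; T_ss = T_in + Q̇/(ṁ c_p) = 42.6116 °C.
T(t) = T_ss + (T₀ − T_ss) e^(−t/τ). Set T = 40.38:
e^(−t/τ) = (40.38 − 42.6116)/(36.80 − 42.6116) = 0.383993
t = −50.1719 · ln(0.383993) = 48.0211 min.

48.02 min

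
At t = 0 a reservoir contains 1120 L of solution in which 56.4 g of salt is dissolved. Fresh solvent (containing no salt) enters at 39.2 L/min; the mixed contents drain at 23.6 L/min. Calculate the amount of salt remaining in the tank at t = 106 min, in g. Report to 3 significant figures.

Let m(t) be the amount of salt. Volume: V(t) = V₀ + (Q_in − Q_out) t = 1120 + 15.600 t; V(106) = 2773.6 L.
Solute balance: dm/dt = 0 − Q_out C = −Q_out m/V(t).
dm/m = −Q_out dt/(V₀ + 15.600 t); integrating gives ln(m/m₀) = −(Q_out/(Q_in−Q_out)) ln(V/V₀).
m = m₀ (V₀/V)^(Q_out/(Q_in−Q_out)) = 56.4 × (1120/2773.6)^(1.5128) = 14.305 g.

14.3 g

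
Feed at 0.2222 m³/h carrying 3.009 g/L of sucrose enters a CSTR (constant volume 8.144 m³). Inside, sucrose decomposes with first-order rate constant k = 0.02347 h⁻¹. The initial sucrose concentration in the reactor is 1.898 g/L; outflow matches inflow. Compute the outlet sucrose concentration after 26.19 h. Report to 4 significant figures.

1.692 g/L

V dC/dt = Q(C_in − C) − k V C.
This is linear with rate a = Q/V + k = 0.0507539 h⁻¹.
C_ss = Q C_in/(Q + kV) = 1.61756 g/L; C(t) = C_ss + (C₀ − C_ss) e^(−a t).
C(26.19) = 1.61756 + (0.280445)·e^(−0.0507539·26.19) = 1.61756 + (0.280445)·0.264677 = 1.69178 g/L.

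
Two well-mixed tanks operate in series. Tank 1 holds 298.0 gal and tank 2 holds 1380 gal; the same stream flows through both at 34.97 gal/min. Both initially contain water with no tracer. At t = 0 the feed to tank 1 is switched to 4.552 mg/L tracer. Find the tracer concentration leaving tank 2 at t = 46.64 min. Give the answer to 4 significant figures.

Species balance on tank i: dCᵢ/dt = (Cᵢ₋₁ − Cᵢ)/τᵢ with τᵢ = Vᵢ/Q.
τ₁ = 298.0/34.97 = 8.52159 min; τ₂ = 1380/34.97 = 39.4624 min.
Solving the cascade with C₁(0)=C₂(0)=0 gives C₂(t) = C_in[1 − (τ₁ e^(−t/τ₁) − τ₂ e^(−t/τ₂))/(τ₁ − τ₂)].
At t = 46.64: e^(−t/τ₁) = 0.00419796, e^(−t/τ₂) = 0.306700.
C₂ = 4.552·[1 − (8.52159·0.00419796 − 39.4624·0.306700)/(-30.9408)] = 4.552·0.609986 = 2.77666 mg/L.

2.777 mg/L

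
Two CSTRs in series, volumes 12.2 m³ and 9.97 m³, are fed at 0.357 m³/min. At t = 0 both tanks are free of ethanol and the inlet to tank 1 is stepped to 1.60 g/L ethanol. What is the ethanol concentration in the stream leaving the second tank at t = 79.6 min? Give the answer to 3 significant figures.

1.16 g/L

Time constants: τᵢ = Vᵢ/Q for each well-mixed tank.
τ₁ = 12.2/0.357 = 34.174 min; τ₂ = 9.97/0.357 = 27.927 min.
Tank 1: C₁ = C_in(1 − e^(−t/τ₁)). Tank 2 (τ₁ ≠ τ₂): C₂ = C_in[1 − (τ₁ e^(−t/τ₁) − τ₂ e^(−t/τ₂))/(τ₁ − τ₂)].
At t = 79.6: e^(−t/τ₁) = 0.097366, e^(−t/τ₂) = 0.057829.
C₂ = 1.60·[1 − (34.174·0.097366 − 27.927·0.057829)/(6.2465)] = 1.60·0.72587 = 1.1614 g/L.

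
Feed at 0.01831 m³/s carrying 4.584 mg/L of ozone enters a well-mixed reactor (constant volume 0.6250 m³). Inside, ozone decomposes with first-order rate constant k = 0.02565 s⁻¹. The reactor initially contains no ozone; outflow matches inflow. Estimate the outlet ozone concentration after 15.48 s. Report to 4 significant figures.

1.400 mg/L

Species balance: V dC/dt = Q C_in − Q C − k V C.
This is linear with rate a = Q/V + k = 0.0549460 s⁻¹.
C_ss = Q C_in/(Q + kV) = 2.44409 mg/L; C(t) = C_ss + (C₀ − C_ss) e^(−a t).
C(15.48) = 2.44409 + (-2.44409)·e^(−0.0549460·15.48) = 2.44409 + (-2.44409)·0.427174 = 1.40004 mg/L.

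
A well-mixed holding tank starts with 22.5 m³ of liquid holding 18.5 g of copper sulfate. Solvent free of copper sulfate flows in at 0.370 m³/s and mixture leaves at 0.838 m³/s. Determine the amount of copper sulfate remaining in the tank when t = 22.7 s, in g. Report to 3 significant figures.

5.89 g

Total volume: dV/dt = Q_in − Q_out = -0.46800 m³/s, so V(t) = 22.5 − 0.46800 t and V(22.7) = 11.876 m³.
Solute balance: dm/dt = 0 − Q_out C = −Q_out m/V(t).
Separate: dm/m = −Q_out dt/V(t) ⇒ ln(m/m₀) = −(Q_out/(Q_in−Q_out)) ln(V/V₀).
m = m₀ (V₀/V)^(Q_out/(Q_in−Q_out)) = 18.5 × (22.5/11.876)^(-1.7906) = 5.8923 g.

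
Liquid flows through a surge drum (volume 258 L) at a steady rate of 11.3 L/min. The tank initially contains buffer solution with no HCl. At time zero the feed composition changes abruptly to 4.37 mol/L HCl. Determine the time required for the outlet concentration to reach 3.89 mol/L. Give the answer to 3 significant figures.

50.4 min

Mass balance on the solute (V constant): V dC/dt = Q(C_in − C), so τ = V/Q = 22.832 min.
C(t) = C_in + (C₀ − C_in) e^(−t/τ). Set C = 3.89 and solve for t:
e^(−t/τ) = (C − C_in)/(C₀ − C_in) = (3.89 − 4.37)/(0 − 4.37) = 0.10984
t = −τ ln(…) = 22.832 × 2.2087 = 50.429 min.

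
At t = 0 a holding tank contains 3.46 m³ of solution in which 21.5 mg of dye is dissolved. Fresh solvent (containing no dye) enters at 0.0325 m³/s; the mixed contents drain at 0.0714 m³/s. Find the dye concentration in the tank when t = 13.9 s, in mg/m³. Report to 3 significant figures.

5.39 mg/m³

Total volume: dV/dt = Q_in − Q_out = -0.038900 m³/s, so V(t) = 3.46 − 0.038900 t and V(13.9) = 2.9193 m³.
Species balance (pure solvent in): dm/dt = −Q_out · m/V(t).
dm/m = −Q_out dt/(V₀ − 0.038900 t); integrating gives ln(m/m₀) = −(Q_out/(Q_in−Q_out)) ln(V/V₀).
m = m₀ (V₀/V)^(Q_out/(Q_in−Q_out)) = 21.5 × (3.46/2.9193)^(-1.8355) = 15.739 mg.
C = m/V = 15.739/2.9193 = 5.3914 mg/m³.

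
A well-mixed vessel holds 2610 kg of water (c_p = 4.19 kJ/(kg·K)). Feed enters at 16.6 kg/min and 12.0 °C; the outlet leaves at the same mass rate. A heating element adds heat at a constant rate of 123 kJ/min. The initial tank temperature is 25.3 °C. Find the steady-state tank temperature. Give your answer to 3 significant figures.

13.8 °C

Unsteady energy balance on the tank contents: M c_p dT/dt = ṁ c_p (T_in − T) + 123.
At steady state dT/dt = 0 ⇒ T_ss = T_in + Q̇/(ṁ c_p) = 12.0 + 123/(16.6·4.19) = 13.768 °C.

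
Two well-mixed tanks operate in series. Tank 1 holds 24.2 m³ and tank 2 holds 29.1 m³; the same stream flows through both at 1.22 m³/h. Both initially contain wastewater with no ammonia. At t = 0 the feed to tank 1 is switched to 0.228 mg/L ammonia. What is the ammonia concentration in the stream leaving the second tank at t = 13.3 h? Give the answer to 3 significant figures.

Each tank obeys Vᵢ dCᵢ/dt = Q(Cᵢ₋₁ − Cᵢ), so τᵢ = Vᵢ/Q.
τ₁ = 24.2/1.22 = 19.836 h; τ₂ = 29.1/1.22 = 23.852 h.
Tank 1: C₁ = C_in(1 − e^(−t/τ₁)). Tank 2 (τ₁ ≠ τ₂): C₂ = C_in[1 − (τ₁ e^(−t/τ₁) − τ₂ e^(−t/τ₂))/(τ₁ − τ₂)].
At t = 13.3: e^(−t/τ₁) = 0.51145, e^(−t/τ₂) = 0.57258.
C₂ = 0.228·[1 − (19.836·0.51145 − 23.852·0.57258)/(-4.0164)] = 0.228·0.12551 = 0.028616 mg/L.

0.0286 mg/L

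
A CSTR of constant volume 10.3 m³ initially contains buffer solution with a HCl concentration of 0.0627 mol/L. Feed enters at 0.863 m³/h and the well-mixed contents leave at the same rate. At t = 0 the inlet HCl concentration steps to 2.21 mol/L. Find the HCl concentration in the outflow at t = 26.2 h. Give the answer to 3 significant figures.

Transient balance on the dissolved component: V dC/dt = Q(C_in − C).
Rewrite as dC/dt + C/τ = C_in/τ, τ = V/Q = 11.935 h.
Integrating: C(t) = C_in + (C₀ − C_in) e^(−t/τ).
C(26.2) = 2.21 + (0.0627 − 2.21)·e^(−26.2/11.935) = 2.21 + (-2.1473)·0.11134 = 1.9709 mol/L.

1.97 mol/L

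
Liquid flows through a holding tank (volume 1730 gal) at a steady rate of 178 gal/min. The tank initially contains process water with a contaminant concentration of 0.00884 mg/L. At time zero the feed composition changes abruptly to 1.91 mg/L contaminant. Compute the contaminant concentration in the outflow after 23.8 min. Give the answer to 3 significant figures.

Species balance on the tank: V dC/dt = Q(C_in − C).
Time constant τ = V/Q = 1730/178 = 9.7191 min.
C approaches C_in exponentially: C(t) = C_in + (C₀ − C_in) e^(−t/τ).
C(23.8) = 1.91 + (0.00884 − 1.91)·e^(−23.8/9.7191) = 1.91 + (-1.9012)·0.086398 = 1.7457 mg/L.

1.75 mg/L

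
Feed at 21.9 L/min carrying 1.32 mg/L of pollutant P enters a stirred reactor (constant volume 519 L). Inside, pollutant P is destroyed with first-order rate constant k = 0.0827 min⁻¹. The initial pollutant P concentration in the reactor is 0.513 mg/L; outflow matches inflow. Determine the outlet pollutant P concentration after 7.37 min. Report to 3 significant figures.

0.473 mg/L

V dC/dt = Q(C_in − C) − k V C.
This is linear with rate a = Q/V + k = 0.12490 min⁻¹.
C_ss = Q C_in/(Q + kV) = 0.44596 mg/L; C(t) = C_ss + (C₀ − C_ss) e^(−a t).
C(7.37) = 0.44596 + (0.067035)·e^(−0.12490·7.37) = 0.44596 + (0.067035)·0.39832 = 0.47267 mg/L.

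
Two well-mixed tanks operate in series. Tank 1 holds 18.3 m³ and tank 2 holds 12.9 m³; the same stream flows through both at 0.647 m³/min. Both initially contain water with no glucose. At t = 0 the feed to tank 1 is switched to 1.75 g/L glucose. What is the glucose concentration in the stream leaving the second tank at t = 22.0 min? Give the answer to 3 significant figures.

Time constants: τᵢ = Vᵢ/Q for each well-mixed tank.
τ₁ = 18.3/0.647 = 28.284 min; τ₂ = 12.9/0.647 = 19.938 min.
Tank 1: C₁ = C_in(1 − e^(−t/τ₁)). Tank 2 (τ₁ ≠ τ₂): C₂ = C_in[1 − (τ₁ e^(−t/τ₁) − τ₂ e^(−t/τ₂))/(τ₁ − τ₂)].
At t = 22.0: e^(−t/τ₁) = 0.45941, e^(−t/τ₂) = 0.33174.
C₂ = 1.75·[1 − (28.284·0.45941 − 19.938·0.33174)/(8.3462)] = 1.75·0.23560 = 0.41230 g/L.

0.412 g/L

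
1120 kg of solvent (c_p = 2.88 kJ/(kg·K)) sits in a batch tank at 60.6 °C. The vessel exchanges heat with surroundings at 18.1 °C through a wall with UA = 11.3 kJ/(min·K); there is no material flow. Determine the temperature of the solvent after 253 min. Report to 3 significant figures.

35.6 °C

First-law balance (no shaft work): M c_p dT/dt = −UA(T − T_amb).
dT/dt = (T_ss − T)/τ with T_ss = T_amb = 18.100 °C, τ = M c_p/UA = 1120·2.88/11.3 = 285.45 min.
Integrating: T(t) = T_ss + (T₀ − T_ss) e^(−t/τ).
T(253) = 18.100 + (42.500)·0.41217 = 35.617 °C.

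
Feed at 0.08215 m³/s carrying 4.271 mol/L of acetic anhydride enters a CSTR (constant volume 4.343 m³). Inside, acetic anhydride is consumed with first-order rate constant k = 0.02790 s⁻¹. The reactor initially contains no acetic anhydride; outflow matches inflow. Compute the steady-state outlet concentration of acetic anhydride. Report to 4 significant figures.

V dC/dt = Q(C_in − C) − k V C.
At steady state: 0 = Q C_in − (Q + kV) C_ss, so C_ss = Q C_in/(Q + kV).
C_ss = 0.08215·4.271/(0.08215 + 0.02790·4.343) = 0.350863/0.203320 = 1.72567 mol/L.

1.726 mol/L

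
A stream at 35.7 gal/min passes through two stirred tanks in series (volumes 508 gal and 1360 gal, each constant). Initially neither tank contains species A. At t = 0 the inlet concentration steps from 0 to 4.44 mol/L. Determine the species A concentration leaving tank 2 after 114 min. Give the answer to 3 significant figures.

Each tank obeys Vᵢ dCᵢ/dt = Q(Cᵢ₋₁ − Cᵢ), so τᵢ = Vᵢ/Q.
τ₁ = 508/35.7 = 14.230 min; τ₂ = 1360/35.7 = 38.095 min.
Tank 1: C₁ = C_in(1 − e^(−t/τ₁)). Tank 2 (τ₁ ≠ τ₂): C₂ = C_in[1 − (τ₁ e^(−t/τ₁) − τ₂ e^(−t/τ₂))/(τ₁ − τ₂)].
At t = 114: e^(−t/τ₁) = 0.00033165, e^(−t/τ₂) = 0.050162.
C₂ = 4.44·[1 − (14.230·0.00033165 − 38.095·0.050162)/(-23.866)] = 4.44·0.92013 = 4.0854 mol/L.

4.09 mol/L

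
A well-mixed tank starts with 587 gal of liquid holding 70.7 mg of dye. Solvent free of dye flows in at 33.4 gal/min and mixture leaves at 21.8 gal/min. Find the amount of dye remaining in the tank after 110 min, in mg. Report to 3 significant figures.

8.07 mg

Let m(t) be the amount of dye. Volume: V(t) = V₀ + (Q_in − Q_out) t = 587 + 11.600 t; V(110) = 1863.0 gal.
Species balance (pure solvent in): dm/dt = −Q_out · m/V(t).
Separate: dm/m = −Q_out dt/V(t) ⇒ ln(m/m₀) = −(Q_out/(Q_in−Q_out)) ln(V/V₀).
m = m₀ (V₀/V)^(Q_out/(Q_in−Q_out)) = 70.7 × (587/1863.0)^(1.8793) = 8.0687 mg.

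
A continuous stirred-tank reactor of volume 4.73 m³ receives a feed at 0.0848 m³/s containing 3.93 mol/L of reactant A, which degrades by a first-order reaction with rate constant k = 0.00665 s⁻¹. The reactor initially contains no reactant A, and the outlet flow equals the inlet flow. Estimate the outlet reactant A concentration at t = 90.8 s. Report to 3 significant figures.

Species balance: V dC/dt = Q C_in − Q C − k V C.
dC/dt = (Q/V) C_in − (Q/V + k) C; effective rate a = Q/V + k = 0.017928 + 0.00665 = 0.024578 s⁻¹.
C_ss = Q C_in/(Q + kV) = 2.8667 mol/L; C(t) = C_ss + (C₀ − C_ss) e^(−a t).
C(90.8) = 2.8667 + (-2.8667)·e^(−0.024578·90.8) = 2.8667 + (-2.8667)·0.10735 = 2.5589 mol/L.

2.56 mol/L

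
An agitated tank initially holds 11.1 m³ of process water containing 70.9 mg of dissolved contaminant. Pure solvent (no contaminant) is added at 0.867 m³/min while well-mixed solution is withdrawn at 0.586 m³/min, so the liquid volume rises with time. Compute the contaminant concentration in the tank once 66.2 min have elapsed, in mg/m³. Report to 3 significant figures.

Let m(t) be the amount of contaminant. Volume: V(t) = V₀ + (Q_in − Q_out) t = 11.1 + 0.28100 t; V(66.2) = 29.702 m³.
Species balance (pure solvent in): dm/dt = −Q_out · m/V(t).
Separate: dm/m = −Q_out dt/V(t) ⇒ ln(m/m₀) = −(Q_out/(Q_in−Q_out)) ln(V/V₀).
m = m₀ (V₀/V)^(Q_out/(Q_in−Q_out)) = 70.9 × (11.1/29.702)^(2.0854) = 9.1034 mg.
C = m/V = 9.1034/29.702 = 0.30649 mg/m³.

0.306 mg/m³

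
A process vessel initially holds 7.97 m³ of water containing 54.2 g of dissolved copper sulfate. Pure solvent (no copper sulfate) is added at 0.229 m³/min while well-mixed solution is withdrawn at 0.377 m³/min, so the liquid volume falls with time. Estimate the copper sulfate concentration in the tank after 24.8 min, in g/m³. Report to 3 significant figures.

2.62 g/m³

Total volume: dV/dt = Q_in − Q_out = -0.14800 m³/min, so V(t) = 7.97 − 0.14800 t and V(24.8) = 4.2996 m³.
Species balance (pure solvent in): dm/dt = −Q_out · m/V(t).
Separate: dm/m = −Q_out dt/V(t) ⇒ ln(m/m₀) = −(Q_out/(Q_in−Q_out)) ln(V/V₀).
m = m₀ (V₀/V)^(Q_out/(Q_in−Q_out)) = 54.2 × (7.97/4.2996)^(-2.5473) = 11.252 g.
C = m/V = 11.252/4.2996 = 2.6171 g/m³.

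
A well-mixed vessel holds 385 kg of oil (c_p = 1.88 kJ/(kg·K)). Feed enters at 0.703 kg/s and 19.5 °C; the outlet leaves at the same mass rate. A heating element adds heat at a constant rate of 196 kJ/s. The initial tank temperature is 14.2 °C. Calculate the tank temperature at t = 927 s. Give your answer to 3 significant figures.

140 °C

M c_p dT/dt = ṁ c_p (T_in − T) + Q̇.
Rearrange: dT/dt = (T_ss − T)/τ with τ = M/ṁ = 547.65 s and T_ss = T_in + Q̇/(ṁ c_p) = 167.80 °C.
Solution: T(t) = T_ss + (T₀ − T_ss) e^(−t/τ).
T(927) = 167.80 + (-153.60)·e^(−927/547.65) = 167.80 + (-153.60)·0.18403 = 139.53 °C.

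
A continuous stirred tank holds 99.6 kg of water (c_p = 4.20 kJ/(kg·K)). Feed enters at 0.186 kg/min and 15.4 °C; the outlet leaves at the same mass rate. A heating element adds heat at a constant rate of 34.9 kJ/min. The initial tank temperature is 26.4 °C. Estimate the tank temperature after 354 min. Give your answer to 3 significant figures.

Heat balance on the well-mixed liquid: M c_p dT/dt = ṁ c_p (T_in − T) + 34.9.
Rearrange: dT/dt = (T_ss − T)/τ with τ = M/ṁ = 535.48 min and T_ss = T_in + Q̇/(ṁ c_p) = 60.075 °C.
T approaches T_ss exponentially: T(t) = T_ss + (T₀ − T_ss) e^(−t/τ).
T(354) = 60.075 + (-33.675)·e^(−354/535.48) = 60.075 + (-33.675)·0.51629 = 42.689 °C.

42.7 °C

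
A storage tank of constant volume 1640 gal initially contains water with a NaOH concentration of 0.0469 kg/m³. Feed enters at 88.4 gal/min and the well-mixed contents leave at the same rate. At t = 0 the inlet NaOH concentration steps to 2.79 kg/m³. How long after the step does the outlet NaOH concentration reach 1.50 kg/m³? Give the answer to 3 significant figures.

14.0 min

Mass balance on the solute (V constant): V dC/dt = Q(C_in − C), so τ = V/Q = 18.552 min.
C(t) = C_in + (C₀ − C_in) e^(−t/τ). Set C = 1.50 and solve for t:
e^(−t/τ) = (C − C_in)/(C₀ − C_in) = (1.50 − 2.79)/(0.0469 − 2.79) = 0.47027
t = −τ ln(…) = 18.552 × 0.75445 = 13.997 min.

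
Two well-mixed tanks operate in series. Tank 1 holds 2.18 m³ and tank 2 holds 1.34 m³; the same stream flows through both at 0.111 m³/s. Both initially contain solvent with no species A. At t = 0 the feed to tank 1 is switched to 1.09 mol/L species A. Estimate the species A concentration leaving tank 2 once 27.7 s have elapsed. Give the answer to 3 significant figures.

Each tank obeys Vᵢ dCᵢ/dt = Q(Cᵢ₋₁ − Cᵢ), so τᵢ = Vᵢ/Q.
τ₁ = 2.18/0.111 = 19.640 s; τ₂ = 1.34/0.111 = 12.072 s.
Tank 1: C₁ = C_in(1 − e^(−t/τ₁)). Tank 2 (τ₁ ≠ τ₂): C₂ = C_in[1 − (τ₁ e^(−t/τ₁) − τ₂ e^(−t/τ₂))/(τ₁ − τ₂)].
At t = 27.7: e^(−t/τ₁) = 0.24404, e^(−t/τ₂) = 0.10081.
C₂ = 1.09·[1 − (19.640·0.24404 − 12.072·0.10081)/(7.5676)] = 1.09·0.52746 = 0.57493 mol/L.

0.575 mol/L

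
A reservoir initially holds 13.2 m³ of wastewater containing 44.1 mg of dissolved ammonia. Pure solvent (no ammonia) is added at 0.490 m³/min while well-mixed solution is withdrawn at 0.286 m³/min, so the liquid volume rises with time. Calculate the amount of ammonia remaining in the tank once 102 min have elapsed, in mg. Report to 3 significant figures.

11.7 mg

Total volume: dV/dt = Q_in − Q_out = 0.20400 m³/min, so V(t) = 13.2 + 0.20400 t and V(102) = 34.008 m³.
Species balance (pure solvent in): dm/dt = −Q_out · m/V(t).
Separate: dm/m = −Q_out dt/V(t) ⇒ ln(m/m₀) = −(Q_out/(Q_in−Q_out)) ln(V/V₀).
m = m₀ (V₀/V)^(Q_out/(Q_in−Q_out)) = 44.1 × (13.2/34.008)^(1.4020) = 11.701 mg.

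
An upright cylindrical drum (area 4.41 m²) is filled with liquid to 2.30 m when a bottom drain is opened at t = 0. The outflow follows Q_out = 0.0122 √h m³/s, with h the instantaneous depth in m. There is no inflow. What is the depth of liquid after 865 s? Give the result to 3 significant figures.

0.102 m

With no inflow, A dh/dt = −0.0122 √h.
This is separable: 2 d(√h)/dt = −0.0122/A, so √h = √h₀ − (0.0122/(2A)) t.
√h = √2.30 − 0.0122·865/(2·4.41) = 1.5166 − 1.1965 = 0.32009.
h = 0.32009² = 0.10246 m.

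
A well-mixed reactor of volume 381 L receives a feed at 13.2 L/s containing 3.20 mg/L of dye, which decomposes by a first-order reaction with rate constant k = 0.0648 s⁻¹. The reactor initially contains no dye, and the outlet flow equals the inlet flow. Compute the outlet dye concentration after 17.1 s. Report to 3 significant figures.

Accumulation = in − out − consumed: V dC/dt = Q C_in − Q C − k V C.
This is linear with rate a = Q/V + k = 0.099446 s⁻¹.
C_ss = Q C_in/(Q + kV) = 1.1148 mg/L; C(t) = C_ss + (C₀ − C_ss) e^(−a t).
C(17.1) = 1.1148 + (-1.1148)·e^(−0.099446·17.1) = 1.1148 + (-1.1148)·0.18259 = 0.91128 mg/L.

0.911 mg/L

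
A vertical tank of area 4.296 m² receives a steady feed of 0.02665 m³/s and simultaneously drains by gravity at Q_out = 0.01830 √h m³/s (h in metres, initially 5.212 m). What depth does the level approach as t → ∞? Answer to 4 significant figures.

A dh/dt = Q_in − 0.01830 √h. Steady state requires inflow = outflow:
Q_in = 0.01830 √h_ss ⇒ √h_ss = 0.02665/0.01830 = 1.45628.
h_ss = 1.45628² = 2.12076 m. (Since h₀ = 5.212 m > h_ss, the level will fall toward this value.)

2.121 m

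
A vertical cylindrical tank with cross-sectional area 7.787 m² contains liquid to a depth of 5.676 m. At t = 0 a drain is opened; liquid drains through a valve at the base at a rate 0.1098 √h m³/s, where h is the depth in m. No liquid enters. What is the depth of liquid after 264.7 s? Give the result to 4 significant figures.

0.2665 m

Mass balance (ρ constant): A dh/dt = −0.1098 √h.
This is separable: 2 d(√h)/dt = −0.1098/A, so √h = √h₀ − (0.1098/(2A)) t.
√h = √5.676 − 0.1098·264.7/(2·7.787) = 2.38244 − 1.86619 = 0.516245.
h = 0.516245² = 0.266509 m.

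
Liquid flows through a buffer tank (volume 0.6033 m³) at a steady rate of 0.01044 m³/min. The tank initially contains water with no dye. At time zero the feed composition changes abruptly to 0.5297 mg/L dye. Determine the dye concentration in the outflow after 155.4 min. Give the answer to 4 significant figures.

0.4937 mg/L

Accumulation = in − out for the solute gives V dC/dt = Q(C_in − C).
Rewrite as dC/dt + C/τ = C_in/τ, τ = V/Q = 57.7874 min.
This is linear first-order; C(t) = C_in + (C₀ − C_in) e^(−t/τ).
C(155.4) = 0.5297 + (0 − 0.5297)·e^(−155.4/57.7874) = 0.5297 + (-0.529700)·0.0679373 = 0.493714 mg/L.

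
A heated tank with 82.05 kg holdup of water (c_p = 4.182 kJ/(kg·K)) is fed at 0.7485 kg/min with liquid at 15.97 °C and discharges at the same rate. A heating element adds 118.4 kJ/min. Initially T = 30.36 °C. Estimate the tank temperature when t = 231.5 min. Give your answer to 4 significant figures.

50.96 °C

Unsteady energy balance on the tank contents: M c_p dT/dt = ṁ c_p (T_in − T) + 118.4.
Rearrange: dT/dt = (T_ss − T)/τ with τ = M/ṁ = 109.619 min and T_ss = T_in + Q̇/(ṁ c_p) = 53.7947 °C.
Integrating: T(t) = T_ss + (T₀ − T_ss) e^(−t/τ).
T(231.5) = 53.7947 + (-23.4347)·e^(−231.5/109.619) = 53.7947 + (-23.4347)·0.121013 = 50.9588 °C.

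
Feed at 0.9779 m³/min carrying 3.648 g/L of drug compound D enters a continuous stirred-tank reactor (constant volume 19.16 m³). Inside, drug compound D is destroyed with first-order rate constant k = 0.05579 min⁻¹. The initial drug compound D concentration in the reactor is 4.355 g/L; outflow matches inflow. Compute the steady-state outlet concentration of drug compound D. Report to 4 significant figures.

V dC/dt = Q(C_in − C) − k V C.
At steady state: 0 = Q C_in − (Q + kV) C_ss, so C_ss = Q C_in/(Q + kV).
C_ss = 0.9779·3.648/(0.9779 + 0.05579·19.16) = 3.56738/2.04684 = 1.74287 g/L.

1.743 g/L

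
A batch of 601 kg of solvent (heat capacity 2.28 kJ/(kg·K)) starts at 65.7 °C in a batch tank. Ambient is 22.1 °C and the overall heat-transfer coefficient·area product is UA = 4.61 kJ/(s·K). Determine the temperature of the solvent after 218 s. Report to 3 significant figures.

Unsteady energy balance on the tank contents: M c_p dT/dt = −UA(T − T_amb).
dT/dt = (T_ss − T)/τ with T_ss = T_amb = 22.100 °C, τ = M c_p/UA = 601·2.28/4.61 = 297.24 s.
T approaches T_ss exponentially: T(t) = T_ss + (T₀ − T_ss) e^(−t/τ).
T(218) = 22.100 + (43.600)·0.48027 = 43.040 °C.

43.0 °C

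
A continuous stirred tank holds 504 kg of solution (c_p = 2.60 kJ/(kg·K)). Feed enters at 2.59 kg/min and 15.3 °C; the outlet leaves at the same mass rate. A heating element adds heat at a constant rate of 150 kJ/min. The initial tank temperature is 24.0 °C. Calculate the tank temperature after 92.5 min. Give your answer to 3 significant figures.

Unsteady energy balance on the tank contents: M c_p dT/dt = ṁ c_p (T_in − T) + 150.
Rearrange: dT/dt = (T_ss − T)/τ with τ = M/ṁ = 194.59 min and T_ss = T_in + Q̇/(ṁ c_p) = 37.575 °C.
This is linear first-order; T(t) = T_ss + (T₀ − T_ss) e^(−t/τ).
T(92.5) = 37.575 + (-13.575)·e^(−92.5/194.59) = 37.575 + (-13.575)·0.62167 = 29.136 °C.

29.1 °C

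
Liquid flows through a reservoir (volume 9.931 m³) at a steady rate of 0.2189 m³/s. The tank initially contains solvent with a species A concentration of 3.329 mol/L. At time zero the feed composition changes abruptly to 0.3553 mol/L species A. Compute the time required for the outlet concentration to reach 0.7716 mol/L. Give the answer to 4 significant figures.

89.20 s

Mass balance on the solute (V constant): V dC/dt = Q(C_in − C), so τ = V/Q = 45.3677 s.
C(t) = C_in + (C₀ − C_in) e^(−t/τ). Set C = 0.7716 and solve for t:
e^(−t/τ) = (C − C_in)/(C₀ − C_in) = (0.7716 − 0.3553)/(3.329 − 0.3553) = 0.139994
t = −τ ln(…) = 45.3677 × 1.96616 = 89.2001 s.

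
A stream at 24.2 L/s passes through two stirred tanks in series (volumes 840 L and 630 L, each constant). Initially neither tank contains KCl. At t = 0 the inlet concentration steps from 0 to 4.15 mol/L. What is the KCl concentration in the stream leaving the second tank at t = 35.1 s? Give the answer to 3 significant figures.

Species balance on tank i: dCᵢ/dt = (Cᵢ₋₁ − Cᵢ)/τᵢ with τᵢ = Vᵢ/Q.
τ₁ = 840/24.2 = 34.711 s; τ₂ = 630/24.2 = 26.033 s.
Tank 1: C₁ = C_in(1 − e^(−t/τ₁)). Tank 2 (τ₁ ≠ τ₂): C₂ = C_in[1 − (τ₁ e^(−t/τ₁) − τ₂ e^(−t/τ₂))/(τ₁ − τ₂)].
At t = 35.1: e^(−t/τ₁) = 0.36378, e^(−t/τ₂) = 0.25969.
C₂ = 4.15·[1 − (34.711·0.36378 − 26.033·0.25969)/(8.6777)] = 4.15·0.32395 = 1.3444 mol/L.

1.34 mol/L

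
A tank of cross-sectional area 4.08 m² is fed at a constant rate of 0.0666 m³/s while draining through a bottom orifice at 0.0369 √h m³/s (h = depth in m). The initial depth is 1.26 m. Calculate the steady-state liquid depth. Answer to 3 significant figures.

Unsteady balance on liquid volume: A dh/dt = Q_in − 0.0369 √h. At steady state dh/dt = 0:
Q_in = 0.0369 √h_ss ⇒ √h_ss = 0.0666/0.0369 = 1.8049.
h_ss = 1.8049² = 3.2576 m. (Since h₀ = 1.26 m < h_ss, the level will rise toward this value.)

3.26 m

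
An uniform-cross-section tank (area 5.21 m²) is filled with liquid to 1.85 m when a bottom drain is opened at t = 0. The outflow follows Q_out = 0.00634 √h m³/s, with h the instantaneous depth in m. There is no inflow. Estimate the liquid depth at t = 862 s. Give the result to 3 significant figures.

0.698 m

A dh/dt = −Q_out = −0.00634 √h.
∫ h^(−1/2) dh = −(0.00634/A) ∫ dt, giving 2√h = 2√h₀ − (0.00634/A) t.
√h = √1.85 − 0.00634·862/(2·5.21) = 1.3601 − 0.52448 = 0.83567.
h = 0.83567² = 0.69834 m.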